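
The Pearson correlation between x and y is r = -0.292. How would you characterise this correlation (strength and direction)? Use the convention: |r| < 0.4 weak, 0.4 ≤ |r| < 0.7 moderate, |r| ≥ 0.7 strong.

r = -0.292 < 0 so the relationship is negative.
|r| = 0.292, which falls in the weak range.

weak negative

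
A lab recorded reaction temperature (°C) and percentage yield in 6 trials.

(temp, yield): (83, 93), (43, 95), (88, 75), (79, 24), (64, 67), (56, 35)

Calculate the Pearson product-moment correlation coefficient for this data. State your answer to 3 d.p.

n = 6, Σx = 413, Σy = 389, Σx² = 29955, Σy² = 29589, Σxy = 26548
nΣxy − ΣxΣy = 159288 − 160657 = -1369
nΣx² − (Σx)² = 179730 − 170569 = 9161; nΣy² − (Σy)² = 177534 − 151321 = 26213
r = -1369 / √(9161 × 26213) = -1369 / 15496.3639 ≈ -0.088

-0.088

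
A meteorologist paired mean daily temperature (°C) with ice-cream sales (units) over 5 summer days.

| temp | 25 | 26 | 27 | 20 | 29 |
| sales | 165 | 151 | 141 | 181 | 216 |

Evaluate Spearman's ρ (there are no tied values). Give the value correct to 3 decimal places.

Rank temp: 2, 3, 4, 1, 5
Rank sales: 3, 2, 1, 4, 5
d = rank(temp) − rank(sales): -1, 1, 3, -3, 0; Σd² = 20
ρ = 1 − 6Σd² / [n(n²−1)] = 1 − 6×20 / (5×24) = 1 − 120/120 ≈ 0.000

0.000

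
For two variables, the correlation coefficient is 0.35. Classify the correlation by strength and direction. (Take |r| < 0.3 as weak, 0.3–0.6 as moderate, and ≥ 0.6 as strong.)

r = 0.35 > 0 so the relationship is positive.
|r| = 0.35, which falls in the moderate range.

moderate positive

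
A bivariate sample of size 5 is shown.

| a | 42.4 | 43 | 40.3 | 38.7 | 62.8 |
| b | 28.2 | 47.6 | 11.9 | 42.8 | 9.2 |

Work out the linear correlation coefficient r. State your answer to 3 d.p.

-0.570

n = 5, Σa = 227.2, Σb = 139.7, Σa² = 10712.38, Σb² = 5119.09, Σab = 5956.17
nΣab − ΣaΣb = 29780.85 − 31739.84 = -1958.99
nΣa² − (Σa)² = 53561.9 − 51619.84 = 1942.06; nΣb² − (Σb)² = 25595.45 − 19516.09 = 6079.36
r = -1958.99 / √(1942.06 × 6079.36) = -1958.99 / 3436.0562 ≈ -0.570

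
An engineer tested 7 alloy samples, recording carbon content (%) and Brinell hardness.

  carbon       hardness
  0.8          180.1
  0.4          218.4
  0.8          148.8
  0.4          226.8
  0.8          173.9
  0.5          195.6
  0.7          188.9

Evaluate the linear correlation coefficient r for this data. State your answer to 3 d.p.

n = 7, Σx = 4.4, Σy = 1332.5, Σx² = 2.98, Σy² = 257898.03, Σxy = 810.35
nΣxy − ΣxΣy = 5672.45 − 5863 = -190.55
nΣx² − (Σx)² = 20.86 − 19.36 = 1.5; nΣy² − (Σy)² = 1805286.21 − 1775556.25 = 29729.96
r = -190.55 / √(1.5 × 29729.96) = -190.55 / 211.1751 ≈ -0.902

-0.902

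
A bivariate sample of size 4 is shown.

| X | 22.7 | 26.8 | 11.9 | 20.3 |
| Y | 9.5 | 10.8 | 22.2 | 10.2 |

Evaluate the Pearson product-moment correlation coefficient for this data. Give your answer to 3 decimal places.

-0.879

n = 4, ΣX = 81.7, ΣY = 52.7, ΣX² = 1787.23, ΣY² = 803.77, ΣXY = 976.33
nΣXY − ΣXΣY = 3905.32 − 4305.59 = -400.27
nΣX² − (ΣX)² = 7148.92 − 6674.89 = 474.03; nΣY² − (ΣY)² = 3215.08 − 2777.29 = 437.79
r = -400.27 / √(474.03 × 437.79) = -400.27 / 455.5498 ≈ -0.879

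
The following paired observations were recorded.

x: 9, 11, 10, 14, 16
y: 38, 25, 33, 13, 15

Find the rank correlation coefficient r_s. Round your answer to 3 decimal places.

Rank x: 1, 3, 2, 4, 5
Rank y: 5, 3, 4, 1, 2
d = rank(x) − rank(y): -4, 0, -2, 3, 3; Σd² = 38
ρ = 1 − 6Σd² / [n(n²−1)] = 1 − 6×38 / (5×24) = 1 − 228/120 ≈ -0.900

-0.900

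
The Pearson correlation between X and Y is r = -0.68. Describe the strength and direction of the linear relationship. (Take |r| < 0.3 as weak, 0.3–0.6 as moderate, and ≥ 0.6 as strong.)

strong negative

r = -0.68 < 0 so the relationship is negative.
|r| = 0.68, which falls in the strong range.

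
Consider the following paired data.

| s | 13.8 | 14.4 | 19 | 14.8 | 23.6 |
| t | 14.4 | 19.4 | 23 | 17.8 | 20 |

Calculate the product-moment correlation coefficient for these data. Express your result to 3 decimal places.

0.590

n = 5, Σs = 85.6, Σt = 94.6, Σs² = 1534.8, Σt² = 1829.56, Σst = 1650.52
nΣst − ΣsΣt = 8252.6 − 8097.76 = 154.84
nΣs² − (Σs)² = 7674 − 7327.36 = 346.64; nΣt² − (Σt)² = 9147.8 − 8949.16 = 198.64
r = 154.84 / √(346.64 × 198.64) = 154.84 / 262.4054 ≈ 0.590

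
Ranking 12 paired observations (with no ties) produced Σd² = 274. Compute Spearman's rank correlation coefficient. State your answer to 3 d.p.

ρ = 1 − 6Σd² / [n(n²−1)] = 1 − 6×274 / (12×143)
  = 1 − 1644/1716 = 1 − 0.9580 ≈ 0.042

0.042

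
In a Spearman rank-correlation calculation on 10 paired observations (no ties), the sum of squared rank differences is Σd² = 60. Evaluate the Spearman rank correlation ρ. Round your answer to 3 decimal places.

0.636

ρ = 1 − 6Σd² / [n(n²−1)] = 1 − 6×60 / (10×99)
  = 1 − 360/990 = 1 − 0.3636 ≈ 0.636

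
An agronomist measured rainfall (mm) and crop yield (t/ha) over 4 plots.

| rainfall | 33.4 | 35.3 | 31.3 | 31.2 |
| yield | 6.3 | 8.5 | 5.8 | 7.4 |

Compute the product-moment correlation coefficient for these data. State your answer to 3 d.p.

n = 4, Σx = 131.2, Σy = 28, Σx² = 4314.78, Σy² = 200.34, Σxy = 922.89
nΣxy − ΣxΣy = 3691.56 − 3673.6 = 17.96
nΣx² − (Σx)² = 17259.12 − 17213.44 = 45.68; nΣy² − (Σy)² = 801.36 − 784 = 17.36
r = 17.96 / √(45.68 × 17.36) = 17.96 / 28.1603 ≈ 0.638

0.638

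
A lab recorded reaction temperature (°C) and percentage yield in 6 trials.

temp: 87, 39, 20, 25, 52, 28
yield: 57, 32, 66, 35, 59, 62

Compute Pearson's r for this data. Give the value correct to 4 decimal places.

0.1080

n = 6, Σx = 251, Σy = 311, Σx² = 13603, Σy² = 17179, Σxy = 13206
nΣxy − ΣxΣy = 79236 − 78061 = 1175
nΣx² − (Σx)² = 81618 − 63001 = 18617; nΣy² − (Σy)² = 103074 − 96721 = 6353
r = 1175 / √(18617 × 6353) = 1175 / 10875.3759 ≈ 0.1080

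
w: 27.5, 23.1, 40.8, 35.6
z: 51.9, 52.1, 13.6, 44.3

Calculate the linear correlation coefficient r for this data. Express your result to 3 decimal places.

-0.866

n = 4, Σw = 127, Σz = 161.9, Σw² = 4221.86, Σz² = 7555.47, Σwz = 4762.72
nΣwz − ΣwΣz = 19050.88 − 20561.3 = -1510.42
nΣw² − (Σw)² = 16887.44 − 16129 = 758.44; nΣz² − (Σz)² = 30221.88 − 26211.61 = 4010.27
r = -1510.42 / √(758.44 × 4010.27) = -1510.42 / 1744.0038 ≈ -0.866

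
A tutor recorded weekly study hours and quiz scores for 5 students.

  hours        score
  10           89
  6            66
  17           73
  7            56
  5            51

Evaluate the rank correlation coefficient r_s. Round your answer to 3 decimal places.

0.800

Rank hours: 4, 2, 5, 3, 1
Rank score: 5, 3, 4, 2, 1
d = rank(hours) − rank(score): -1, -1, 1, 1, 0; Σd² = 4
ρ = 1 − 6Σd² / [n(n²−1)] = 1 − 6×4 / (5×24) = 1 − 24/120 ≈ 0.800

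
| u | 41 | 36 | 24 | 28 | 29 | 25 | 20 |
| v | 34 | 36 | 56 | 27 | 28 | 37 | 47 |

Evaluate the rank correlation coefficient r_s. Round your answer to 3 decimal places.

-0.643

Rank u: 7, 6, 2, 4, 5, 3, 1
Rank v: 3, 4, 7, 1, 2, 5, 6
d = rank(u) − rank(v): 4, 2, -5, 3, 3, -2, -5; Σd² = 92
ρ = 1 − 6Σd² / [n(n²−1)] = 1 − 6×92 / (7×48) = 1 − 552/336 ≈ -0.643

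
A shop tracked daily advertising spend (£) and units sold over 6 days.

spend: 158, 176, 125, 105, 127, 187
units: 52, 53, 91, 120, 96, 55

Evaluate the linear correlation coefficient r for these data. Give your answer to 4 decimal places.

n = 6, Σx = 878, Σy = 467, Σx² = 133688, Σy² = 40435, Σxy = 63996
nΣxy − ΣxΣy = 383976 − 410026 = -26050
nΣx² − (Σx)² = 802128 − 770884 = 31244; nΣy² − (Σy)² = 242610 − 218089 = 24521
r = -26050 / √(31244 × 24521) = -26050 / 27679.1279 ≈ -0.9411

-0.9411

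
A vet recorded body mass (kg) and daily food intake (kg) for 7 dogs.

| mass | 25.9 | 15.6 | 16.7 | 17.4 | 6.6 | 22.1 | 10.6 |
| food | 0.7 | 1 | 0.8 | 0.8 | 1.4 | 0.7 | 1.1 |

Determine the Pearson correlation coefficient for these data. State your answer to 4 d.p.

n = 7, Σx = 114.9, Σy = 6.5, Σx² = 2140.15, Σy² = 6.43, Σxy = 97.38
nΣxy − ΣxΣy = 681.66 − 746.85 = -65.19
nΣx² − (Σx)² = 14981.05 − 13202.01 = 1779.04; nΣy² − (Σy)² = 45.01 − 42.25 = 2.76
r = -65.19 / √(1779.04 × 2.76) = -65.19 / 70.0725 ≈ -0.9303

-0.9303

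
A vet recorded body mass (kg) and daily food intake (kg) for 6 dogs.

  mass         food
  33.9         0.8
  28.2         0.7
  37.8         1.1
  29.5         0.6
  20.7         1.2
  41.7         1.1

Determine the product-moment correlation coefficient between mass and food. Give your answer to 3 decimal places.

n = 6, Σx = 191.8, Σy = 5.5, Σx² = 6410.92, Σy² = 5.35, Σxy = 176.85
nΣxy − ΣxΣy = 1061.1 − 1054.9 = 6.2
nΣx² − (Σx)² = 38465.52 − 36787.24 = 1678.28; nΣy² − (Σy)² = 32.1 − 30.25 = 1.85
r = 6.2 / √(1678.28 × 1.85) = 6.2 / 55.7209 ≈ 0.111

0.111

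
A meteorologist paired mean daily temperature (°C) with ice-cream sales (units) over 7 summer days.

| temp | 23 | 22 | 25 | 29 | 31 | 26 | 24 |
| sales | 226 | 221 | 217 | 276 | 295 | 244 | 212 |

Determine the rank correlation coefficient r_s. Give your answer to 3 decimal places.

Rank temp: 2, 1, 4, 6, 7, 5, 3
Rank sales: 4, 3, 2, 6, 7, 5, 1
d = rank(temp) − rank(sales): -2, -2, 2, 0, 0, 0, 2; Σd² = 16
ρ = 1 − 6Σd² / [n(n²−1)] = 1 − 6×16 / (7×48) = 1 − 96/336 ≈ 0.714

0.714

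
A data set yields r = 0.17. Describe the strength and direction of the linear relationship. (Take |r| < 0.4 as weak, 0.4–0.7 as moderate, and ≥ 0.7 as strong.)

weak positive

r = 0.17 > 0 so the relationship is positive.
|r| = 0.17, which falls in the weak range.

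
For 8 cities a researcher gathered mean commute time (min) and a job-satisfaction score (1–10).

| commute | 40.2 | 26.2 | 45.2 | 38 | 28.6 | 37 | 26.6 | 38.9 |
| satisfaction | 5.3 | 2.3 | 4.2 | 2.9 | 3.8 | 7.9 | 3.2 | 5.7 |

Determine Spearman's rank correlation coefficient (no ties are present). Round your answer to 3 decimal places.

0.548

Rank commute: 7, 1, 8, 5, 3, 4, 2, 6
Rank satisfaction: 6, 1, 5, 2, 4, 8, 3, 7
d = rank(commute) − rank(satisfaction): 1, 0, 3, 3, -1, -4, -1, -1; Σd² = 38
ρ = 1 − 6Σd² / [n(n²−1)] = 1 − 6×38 / (8×63) = 1 − 228/504 ≈ 0.548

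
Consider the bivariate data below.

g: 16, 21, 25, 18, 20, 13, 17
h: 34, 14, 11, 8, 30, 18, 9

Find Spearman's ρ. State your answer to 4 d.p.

Rank g: 2, 6, 7, 4, 5, 1, 3
Rank h: 7, 4, 3, 1, 6, 5, 2
d = rank(g) − rank(h): -5, 2, 4, 3, -1, -4, 1; Σd² = 72
ρ = 1 − 6Σd² / [n(n²−1)] = 1 − 6×72 / (7×48) = 1 − 432/336 ≈ -0.2857

-0.2857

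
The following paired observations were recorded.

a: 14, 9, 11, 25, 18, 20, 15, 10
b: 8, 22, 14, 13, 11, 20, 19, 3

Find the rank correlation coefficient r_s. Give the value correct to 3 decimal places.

0.000

Rank a: 4, 1, 3, 8, 6, 7, 5, 2
Rank b: 2, 8, 5, 4, 3, 7, 6, 1
d = rank(a) − rank(b): 2, -7, -2, 4, 3, 0, -1, 1; Σd² = 84
ρ = 1 − 6Σd² / [n(n²−1)] = 1 − 6×84 / (8×63) = 1 − 504/504 ≈ 0.000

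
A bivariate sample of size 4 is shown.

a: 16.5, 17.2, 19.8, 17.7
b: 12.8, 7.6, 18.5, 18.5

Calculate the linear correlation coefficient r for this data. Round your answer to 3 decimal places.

n = 4, Σa = 71.2, Σb = 57.4, Σa² = 1273.42, Σb² = 906.1, Σab = 1035.67
nΣab − ΣaΣb = 4142.68 − 4086.88 = 55.8
nΣa² − (Σa)² = 5093.68 − 5069.44 = 24.24; nΣb² − (Σb)² = 3624.4 − 3294.76 = 329.64
r = 55.8 / √(24.24 × 329.64) = 55.8 / 89.3894 ≈ 0.624

0.624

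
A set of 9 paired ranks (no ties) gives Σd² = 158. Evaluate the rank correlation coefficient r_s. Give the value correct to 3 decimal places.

-0.317

ρ = 1 − 6Σd² / [n(n²−1)] = 1 − 6×158 / (9×80)
  = 1 − 948/720 = 1 − 1.3167 ≈ -0.317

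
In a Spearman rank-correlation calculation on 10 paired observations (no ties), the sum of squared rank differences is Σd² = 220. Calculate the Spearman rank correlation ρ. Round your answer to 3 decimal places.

ρ = 1 − 6Σd² / [n(n²−1)] = 1 − 6×220 / (10×99)
  = 1 − 1320/990 = 1 − 1.3333 ≈ -0.333

-0.333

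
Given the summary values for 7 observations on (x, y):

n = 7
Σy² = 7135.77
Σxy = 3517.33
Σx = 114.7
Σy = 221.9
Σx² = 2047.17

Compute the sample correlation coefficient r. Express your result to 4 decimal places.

r = (nΣxy − ΣxΣy) / √[(nΣx² − (Σx)²)(nΣy² − (Σy)²)]
Numerator: 7×3517.33 − 114.7×221.9 = -830.62
Denominator: √[(14330.19 − 13156.09)(49950.39 − 49239.61)] = √[1174.1 × 710.78] = 913.5244
r = -830.62 / 913.5244 ≈ -0.9092

-0.9092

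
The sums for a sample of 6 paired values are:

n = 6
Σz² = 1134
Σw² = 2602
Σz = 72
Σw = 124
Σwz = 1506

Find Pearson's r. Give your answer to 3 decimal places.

0.175

r = (nΣwz − ΣwΣz) / √[(nΣw² − (Σw)²)(nΣz² − (Σz)²)]
Numerator: 6×1506 − 124×72 = 108
Denominator: √[(15612 − 15376)(6804 − 5184)] = √[236 × 1620] = 618.3203
r = 108 / 618.3203 ≈ 0.175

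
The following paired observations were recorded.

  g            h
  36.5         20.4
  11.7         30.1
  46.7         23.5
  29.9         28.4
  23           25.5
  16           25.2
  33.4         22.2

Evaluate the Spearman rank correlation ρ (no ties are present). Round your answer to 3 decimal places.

-0.750

Rank g: 6, 1, 7, 4, 3, 2, 5
Rank h: 1, 7, 3, 6, 5, 4, 2
d = rank(g) − rank(h): 5, -6, 4, -2, -2, -2, 3; Σd² = 98
ρ = 1 − 6Σd² / [n(n²−1)] = 1 − 6×98 / (7×48) = 1 − 588/336 ≈ -0.750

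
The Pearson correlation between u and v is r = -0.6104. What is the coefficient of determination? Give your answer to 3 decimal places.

r² = (-0.6104)² = 0.373

0.373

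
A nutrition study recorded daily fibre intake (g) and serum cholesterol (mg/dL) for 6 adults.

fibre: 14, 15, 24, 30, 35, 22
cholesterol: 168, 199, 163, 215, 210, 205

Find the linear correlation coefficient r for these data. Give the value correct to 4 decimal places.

0.5370

n = 6, Σx = 140, Σy = 1160, Σx² = 3606, Σy² = 226744, Σxy = 27559
nΣxy − ΣxΣy = 165354 − 162400 = 2954
nΣx² − (Σx)² = 21636 − 19600 = 2036; nΣy² − (Σy)² = 1360464 − 1345600 = 14864
r = 2954 / √(2036 × 14864) = 2954 / 5501.1911 ≈ 0.5370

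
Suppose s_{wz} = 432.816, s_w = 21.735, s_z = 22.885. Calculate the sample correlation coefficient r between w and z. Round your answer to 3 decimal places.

r = Cov(w,z) / (s_w · s_z) = 432.816 / (21.735 × 22.885)
  = 432.816 / 497.4055 ≈ 0.870

0.870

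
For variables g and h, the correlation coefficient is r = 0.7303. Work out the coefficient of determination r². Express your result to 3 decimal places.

r² = (0.7303)² = 0.533

0.533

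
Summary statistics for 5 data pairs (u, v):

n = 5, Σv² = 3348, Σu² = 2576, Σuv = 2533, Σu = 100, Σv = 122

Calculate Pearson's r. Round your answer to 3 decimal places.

r = (nΣuv − ΣuΣv) / √[(nΣu² − (Σu)²)(nΣv² − (Σv)²)]
Numerator: 5×2533 − 100×122 = 465
Denominator: √[(12880 − 10000)(16740 − 14884)] = √[2880 × 1856] = 2311.9862
r = 465 / 2311.9862 ≈ 0.201

0.201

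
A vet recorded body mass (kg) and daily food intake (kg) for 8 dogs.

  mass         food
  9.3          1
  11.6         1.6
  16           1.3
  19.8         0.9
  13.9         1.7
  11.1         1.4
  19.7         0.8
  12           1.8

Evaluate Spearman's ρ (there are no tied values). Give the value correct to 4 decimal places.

-0.4048

Rank mass: 1, 3, 6, 8, 5, 2, 7, 4
Rank food: 3, 6, 4, 2, 7, 5, 1, 8
d = rank(mass) − rank(food): -2, -3, 2, 6, -2, -3, 6, -4; Σd² = 118
ρ = 1 − 6Σd² / [n(n²−1)] = 1 − 6×118 / (8×63) = 1 − 708/504 ≈ -0.4048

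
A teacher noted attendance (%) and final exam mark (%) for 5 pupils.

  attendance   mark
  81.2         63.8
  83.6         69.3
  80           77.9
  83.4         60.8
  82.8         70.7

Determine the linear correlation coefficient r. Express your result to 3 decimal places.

n = 5, Σx = 411, Σy = 342.5, Σx² = 33793.8, Σy² = 23636.47, Σxy = 28130.72
nΣxy − ΣxΣy = 140653.6 − 140767.5 = -113.9
nΣx² − (Σx)² = 168969 − 168921 = 48; nΣy² − (Σy)² = 118182.35 − 117306.25 = 876.1
r = -113.9 / √(48 × 876.1) = -113.9 / 205.0678 ≈ -0.555

-0.555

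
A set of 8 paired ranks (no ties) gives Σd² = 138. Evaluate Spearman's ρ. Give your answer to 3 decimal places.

-0.643

ρ = 1 − 6Σd² / [n(n²−1)] = 1 − 6×138 / (8×63)
  = 1 − 828/504 = 1 − 1.6429 ≈ -0.643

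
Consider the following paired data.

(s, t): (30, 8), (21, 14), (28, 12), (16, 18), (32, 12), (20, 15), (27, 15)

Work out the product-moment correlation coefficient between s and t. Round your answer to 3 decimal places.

-0.802

n = 7, Σs = 174, Σt = 94, Σs² = 4534, Σt² = 1322, Σst = 2247
nΣst − ΣsΣt = 15729 − 16356 = -627
nΣs² − (Σs)² = 31738 − 30276 = 1462; nΣt² − (Σt)² = 9254 − 8836 = 418
r = -627 / √(1462 × 418) = -627 / 781.7391 ≈ -0.802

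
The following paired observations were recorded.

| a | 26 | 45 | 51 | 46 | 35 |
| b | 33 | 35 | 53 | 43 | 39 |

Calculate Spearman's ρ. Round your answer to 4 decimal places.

Rank a: 1, 3, 5, 4, 2
Rank b: 1, 2, 5, 4, 3
d = rank(a) − rank(b): 0, 1, 0, 0, -1; Σd² = 2
ρ = 1 − 6Σd² / [n(n²−1)] = 1 − 6×2 / (5×24) = 1 − 12/120 ≈ 0.9000

0.9000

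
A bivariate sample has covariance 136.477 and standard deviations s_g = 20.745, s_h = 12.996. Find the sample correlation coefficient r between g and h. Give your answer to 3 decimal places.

r = Cov(g,h) / (s_g · s_h) = 136.477 / (20.745 × 12.996)
  = 136.477 / 269.6020 ≈ 0.506

0.506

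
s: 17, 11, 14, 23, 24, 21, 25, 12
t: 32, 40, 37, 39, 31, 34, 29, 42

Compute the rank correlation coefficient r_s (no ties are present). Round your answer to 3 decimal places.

Rank s: 4, 1, 3, 6, 7, 5, 8, 2
Rank t: 3, 7, 5, 6, 2, 4, 1, 8
d = rank(s) − rank(t): 1, -6, -2, 0, 5, 1, 7, -6; Σd² = 152
ρ = 1 − 6Σd² / [n(n²−1)] = 1 − 6×152 / (8×63) = 1 − 912/504 ≈ -0.810

-0.810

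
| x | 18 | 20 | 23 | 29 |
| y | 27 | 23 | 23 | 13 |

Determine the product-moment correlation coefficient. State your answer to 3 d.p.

n = 4, Σx = 90, Σy = 86, Σx² = 2094, Σy² = 1956, Σxy = 1852
nΣxy − ΣxΣy = 7408 − 7740 = -332
nΣx² − (Σx)² = 8376 − 8100 = 276; nΣy² − (Σy)² = 7824 − 7396 = 428
r = -332 / √(276 × 428) = -332 / 343.6975 ≈ -0.966

-0.966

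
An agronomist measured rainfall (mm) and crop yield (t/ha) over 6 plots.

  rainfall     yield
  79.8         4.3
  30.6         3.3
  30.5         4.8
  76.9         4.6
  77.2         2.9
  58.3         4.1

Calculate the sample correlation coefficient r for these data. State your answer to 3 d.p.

n = 6, Σx = 353.3, Σy = 24, Σx² = 23506.99, Σy² = 98.8, Σxy = 1407.17
nΣxy − ΣxΣy = 8443.02 − 8479.2 = -36.18
nΣx² − (Σx)² = 141041.94 − 124820.89 = 16221.05; nΣy² − (Σy)² = 592.8 − 576 = 16.8
r = -36.18 / √(16221.05 × 16.8) = -36.18 / 522.0284 ≈ -0.069

-0.069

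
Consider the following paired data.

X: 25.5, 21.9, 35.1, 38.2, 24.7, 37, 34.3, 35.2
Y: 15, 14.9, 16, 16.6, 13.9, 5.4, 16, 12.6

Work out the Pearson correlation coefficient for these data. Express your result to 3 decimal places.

-0.224

n = 8, ΣX = 251.9, ΣY = 110.4, ΣX² = 8215.73, ΣY² = 1615.7, ΣXY = 3439.98
nΣXY − ΣXΣY = 27519.84 − 27809.76 = -289.92
nΣX² − (ΣX)² = 65725.84 − 63453.61 = 2272.23; nΣY² − (ΣY)² = 12925.6 − 12188.16 = 737.44
r = -289.92 / √(2272.23 × 737.44) = -289.92 / 1294.4625 ≈ -0.224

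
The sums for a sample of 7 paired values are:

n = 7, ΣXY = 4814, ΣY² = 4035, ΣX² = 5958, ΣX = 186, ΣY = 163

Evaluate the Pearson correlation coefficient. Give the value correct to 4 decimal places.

0.9791

r = (nΣXY − ΣXΣY) / √[(nΣX² − (ΣX)²)(nΣY² − (ΣY)²)]
Numerator: 7×4814 − 186×163 = 3380
Denominator: √[(41706 − 34596)(28245 − 26569)] = √[7110 × 1676] = 3452.0081
r = 3380 / 3452.0081 ≈ 0.9791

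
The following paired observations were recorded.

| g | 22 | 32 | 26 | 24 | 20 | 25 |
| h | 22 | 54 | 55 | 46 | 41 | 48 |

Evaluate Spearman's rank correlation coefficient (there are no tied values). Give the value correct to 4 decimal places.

0.8857

Rank g: 2, 6, 5, 3, 1, 4
Rank h: 1, 5, 6, 3, 2, 4
d = rank(g) − rank(h): 1, 1, -1, 0, -1, 0; Σd² = 4
ρ = 1 − 6Σd² / [n(n²−1)] = 1 − 6×4 / (6×35) = 1 − 24/210 ≈ 0.8857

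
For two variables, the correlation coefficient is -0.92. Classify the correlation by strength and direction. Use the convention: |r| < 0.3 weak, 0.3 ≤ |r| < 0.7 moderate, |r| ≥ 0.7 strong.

strong negative

r = -0.92 < 0 so the relationship is negative.
|r| = 0.92, which falls in the strong range.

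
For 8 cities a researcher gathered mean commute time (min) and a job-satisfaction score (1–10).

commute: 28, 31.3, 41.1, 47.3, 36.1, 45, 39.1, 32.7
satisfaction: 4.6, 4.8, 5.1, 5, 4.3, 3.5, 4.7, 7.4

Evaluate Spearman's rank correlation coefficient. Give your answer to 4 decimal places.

Rank commute: 1, 2, 6, 8, 4, 7, 5, 3
Rank satisfaction: 3, 5, 7, 6, 2, 1, 4, 8
d = rank(commute) − rank(satisfaction): -2, -3, -1, 2, 2, 6, 1, -5; Σd² = 84
ρ = 1 − 6Σd² / [n(n²−1)] = 1 − 6×84 / (8×63) = 1 − 504/504 ≈ 0.0000

0.0000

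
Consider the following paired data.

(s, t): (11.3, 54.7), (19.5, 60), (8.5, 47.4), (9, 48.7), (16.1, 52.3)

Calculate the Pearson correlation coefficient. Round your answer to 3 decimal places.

0.860

n = 5, Σs = 64.4, Σt = 263.1, Σs² = 920.4, Σt² = 13945.83, Σst = 3471.34
nΣst − ΣsΣt = 17356.7 − 16943.64 = 413.06
nΣs² − (Σs)² = 4602 − 4147.36 = 454.64; nΣt² − (Σt)² = 69729.15 − 69221.61 = 507.54
r = 413.06 / √(454.64 × 507.54) = 413.06 / 480.3623 ≈ 0.860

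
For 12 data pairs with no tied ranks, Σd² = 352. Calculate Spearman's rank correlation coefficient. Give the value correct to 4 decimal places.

-0.2308

ρ = 1 − 6Σd² / [n(n²−1)] = 1 − 6×352 / (12×143)
  = 1 − 2112/1716 = 1 − 1.23077 ≈ -0.2308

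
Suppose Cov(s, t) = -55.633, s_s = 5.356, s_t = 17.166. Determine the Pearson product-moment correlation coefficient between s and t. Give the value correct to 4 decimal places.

-0.6051

r = Cov(s,t) / (s_s · s_t) = -55.633 / (5.356 × 17.166)
  = -55.633 / 91.9411 ≈ -0.6051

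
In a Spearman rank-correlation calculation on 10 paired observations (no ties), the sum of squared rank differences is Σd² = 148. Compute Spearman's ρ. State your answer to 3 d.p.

ρ = 1 − 6Σd² / [n(n²−1)] = 1 − 6×148 / (10×99)
  = 1 − 888/990 = 1 − 0.8970 ≈ 0.103

0.103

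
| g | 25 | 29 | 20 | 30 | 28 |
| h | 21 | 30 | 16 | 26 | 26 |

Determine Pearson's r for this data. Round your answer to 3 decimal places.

n = 5, Σg = 132, Σh = 119, Σg² = 3550, Σh² = 2949, Σgh = 3223
nΣgh − ΣgΣh = 16115 − 15708 = 407
nΣg² − (Σg)² = 17750 − 17424 = 326; nΣh² − (Σh)² = 14745 − 14161 = 584
r = 407 / √(326 × 584) = 407 / 436.3302 ≈ 0.933

0.933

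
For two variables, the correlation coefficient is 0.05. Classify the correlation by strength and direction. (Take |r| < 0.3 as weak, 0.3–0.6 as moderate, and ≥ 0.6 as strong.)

r = 0.05 > 0 so the relationship is positive.
|r| = 0.05, which falls in the weak range.

weak positive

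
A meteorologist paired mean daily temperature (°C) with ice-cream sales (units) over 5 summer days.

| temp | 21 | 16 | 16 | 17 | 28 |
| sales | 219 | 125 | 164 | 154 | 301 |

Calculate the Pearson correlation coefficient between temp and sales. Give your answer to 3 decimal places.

n = 5, Σx = 98, Σy = 963, Σx² = 2026, Σy² = 204799, Σxy = 20269
nΣxy − ΣxΣy = 101345 − 94374 = 6971
nΣx² − (Σx)² = 10130 − 9604 = 526; nΣy² − (Σy)² = 1023995 − 927369 = 96626
r = 6971 / √(526 × 96626) = 6971 / 7129.1848 ≈ 0.978

0.978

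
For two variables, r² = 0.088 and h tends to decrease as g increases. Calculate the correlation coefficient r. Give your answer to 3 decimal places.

-0.297

|r| = √0.088 = 0.297
The association is negative, so r = −0.297.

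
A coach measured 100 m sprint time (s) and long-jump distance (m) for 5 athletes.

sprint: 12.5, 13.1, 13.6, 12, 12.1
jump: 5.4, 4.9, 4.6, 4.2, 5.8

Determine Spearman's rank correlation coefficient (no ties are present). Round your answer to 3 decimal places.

Rank sprint: 3, 4, 5, 1, 2
Rank jump: 4, 3, 2, 1, 5
d = rank(sprint) − rank(jump): -1, 1, 3, 0, -3; Σd² = 20
ρ = 1 − 6Σd² / [n(n²−1)] = 1 − 6×20 / (5×24) = 1 − 120/120 ≈ 0.000

0.000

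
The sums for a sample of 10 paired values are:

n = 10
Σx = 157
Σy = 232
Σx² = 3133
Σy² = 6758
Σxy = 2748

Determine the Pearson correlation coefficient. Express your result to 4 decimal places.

-0.9330

r = (nΣxy − ΣxΣy) / √[(nΣx² − (Σx)²)(nΣy² − (Σy)²)]
Numerator: 10×2748 − 157×232 = -8944
Denominator: √[(31330 − 24649)(67580 − 53824)] = √[6681 × 13756] = 9586.6488
r = -8944 / 9586.6488 ≈ -0.9330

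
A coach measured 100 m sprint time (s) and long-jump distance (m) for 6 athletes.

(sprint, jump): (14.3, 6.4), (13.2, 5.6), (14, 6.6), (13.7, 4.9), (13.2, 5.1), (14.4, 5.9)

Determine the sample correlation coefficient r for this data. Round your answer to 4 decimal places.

n = 6, Σx = 82.8, Σy = 34.5, Σx² = 1144.02, Σy² = 200.71, Σxy = 477.25
nΣxy − ΣxΣy = 2863.5 − 2856.6 = 6.9
nΣx² − (Σx)² = 6864.12 − 6855.84 = 8.28; nΣy² − (Σy)² = 1204.26 − 1190.25 = 14.01
r = 6.9 / √(8.28 × 14.01) = 6.9 / 10.7705 ≈ 0.6406

0.6406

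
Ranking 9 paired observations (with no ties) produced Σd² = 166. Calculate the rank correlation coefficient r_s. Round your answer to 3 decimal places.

ρ = 1 − 6Σd² / [n(n²−1)] = 1 − 6×166 / (9×80)
  = 1 − 996/720 = 1 − 1.3833 ≈ -0.383

-0.383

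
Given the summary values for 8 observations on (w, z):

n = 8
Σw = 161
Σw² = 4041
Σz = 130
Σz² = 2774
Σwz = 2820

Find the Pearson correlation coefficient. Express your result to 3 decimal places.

0.280

r = (nΣwz − ΣwΣz) / √[(nΣw² − (Σw)²)(nΣz² − (Σz)²)]
Numerator: 8×2820 − 161×130 = 1630
Denominator: √[(32328 − 25921)(22192 − 16900)] = √[6407 × 5292] = 5822.8725
r = 1630 / 5822.8725 ≈ 0.280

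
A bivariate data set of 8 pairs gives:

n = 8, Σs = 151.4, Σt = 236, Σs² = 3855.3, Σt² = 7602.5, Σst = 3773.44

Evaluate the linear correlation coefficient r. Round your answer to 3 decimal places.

-0.870

r = (nΣst − ΣsΣt) / √[(nΣs² − (Σs)²)(nΣt² − (Σt)²)]
Numerator: 8×3773.44 − 151.4×236 = -5542.88
Denominator: √[(30842.4 − 22921.96)(60820 − 55696)] = √[7920.44 × 5124] = 6370.5835
r = -5542.88 / 6370.5835 ≈ -0.870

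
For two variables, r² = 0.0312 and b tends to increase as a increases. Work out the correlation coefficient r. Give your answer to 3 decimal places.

|r| = √0.0312 = 0.177
The association is positive, so r = 0.177.

0.177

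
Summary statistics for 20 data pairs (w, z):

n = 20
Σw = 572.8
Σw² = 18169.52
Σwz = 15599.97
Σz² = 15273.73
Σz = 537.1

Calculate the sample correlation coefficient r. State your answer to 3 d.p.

r = (nΣwz − ΣwΣz) / √[(nΣw² − (Σw)²)(nΣz² − (Σz)²)]
Numerator: 20×15599.97 − 572.8×537.1 = 4348.52
Denominator: √[(363390.4 − 328099.84)(305474.6 − 288476.41)] = √[35290.56 × 16998.19] = 24492.3589
r = 4348.52 / 24492.3589 ≈ 0.178

0.178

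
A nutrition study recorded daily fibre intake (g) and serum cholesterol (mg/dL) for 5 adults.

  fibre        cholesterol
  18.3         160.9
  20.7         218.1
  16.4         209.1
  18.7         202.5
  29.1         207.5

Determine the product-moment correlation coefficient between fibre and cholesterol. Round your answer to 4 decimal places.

n = 5, Σx = 103.2, Σy = 998.1, Σx² = 2228.84, Σy² = 201241.73, Σxy = 20713.38
nΣxy − ΣxΣy = 103566.9 − 103003.92 = 562.98
nΣx² − (Σx)² = 11144.2 − 10650.24 = 493.96; nΣy² − (Σy)² = 1006208.65 − 996203.61 = 10005.04
r = 562.98 / √(493.96 × 10005.04) = 562.98 / 2223.0811 ≈ 0.2532

0.2532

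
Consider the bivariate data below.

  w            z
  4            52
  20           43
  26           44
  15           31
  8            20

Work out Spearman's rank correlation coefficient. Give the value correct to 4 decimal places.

0.0000

Rank w: 1, 4, 5, 3, 2
Rank z: 5, 3, 4, 2, 1
d = rank(w) − rank(z): -4, 1, 1, 1, 1; Σd² = 20
ρ = 1 − 6Σd² / [n(n²−1)] = 1 − 6×20 / (5×24) = 1 − 120/120 ≈ 0.0000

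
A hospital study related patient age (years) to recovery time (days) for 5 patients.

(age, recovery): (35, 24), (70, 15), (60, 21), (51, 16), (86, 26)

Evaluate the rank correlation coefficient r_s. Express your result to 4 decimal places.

Rank age: 1, 4, 3, 2, 5
Rank recovery: 4, 1, 3, 2, 5
d = rank(age) − rank(recovery): -3, 3, 0, 0, 0; Σd² = 18
ρ = 1 − 6Σd² / [n(n²−1)] = 1 − 6×18 / (5×24) = 1 − 108/120 ≈ 0.1000

0.1000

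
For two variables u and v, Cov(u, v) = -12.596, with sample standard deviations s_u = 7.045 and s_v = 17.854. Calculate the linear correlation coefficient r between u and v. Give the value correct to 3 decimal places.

r = Cov(u,v) / (s_u · s_v) = -12.596 / (7.045 × 17.854)
  = -12.596 / 125.7814 ≈ -0.100

-0.100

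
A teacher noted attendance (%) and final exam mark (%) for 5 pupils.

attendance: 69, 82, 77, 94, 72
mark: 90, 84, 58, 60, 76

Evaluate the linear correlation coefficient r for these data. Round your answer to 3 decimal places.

-0.576

n = 5, Σx = 394, Σy = 368, Σx² = 31434, Σy² = 27896, Σxy = 28676
nΣxy − ΣxΣy = 143380 − 144992 = -1612
nΣx² − (Σx)² = 157170 − 155236 = 1934; nΣy² − (Σy)² = 139480 − 135424 = 4056
r = -1612 / √(1934 × 4056) = -1612 / 2800.7685 ≈ -0.576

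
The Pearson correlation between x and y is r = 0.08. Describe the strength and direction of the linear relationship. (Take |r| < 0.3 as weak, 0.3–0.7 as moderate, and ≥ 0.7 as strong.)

weak positive

r = 0.08 > 0 so the relationship is positive.
|r| = 0.08, which falls in the weak range.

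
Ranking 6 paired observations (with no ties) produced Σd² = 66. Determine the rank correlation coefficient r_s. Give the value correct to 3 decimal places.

ρ = 1 − 6Σd² / [n(n²−1)] = 1 − 6×66 / (6×35)
  = 1 − 396/210 = 1 − 1.8857 ≈ -0.886

-0.886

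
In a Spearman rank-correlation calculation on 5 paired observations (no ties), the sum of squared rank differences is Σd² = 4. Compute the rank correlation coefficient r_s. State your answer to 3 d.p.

ρ = 1 − 6Σd² / [n(n²−1)] = 1 − 6×4 / (5×24)
  = 1 − 24/120 = 1 − 0.2000 ≈ 0.800

0.800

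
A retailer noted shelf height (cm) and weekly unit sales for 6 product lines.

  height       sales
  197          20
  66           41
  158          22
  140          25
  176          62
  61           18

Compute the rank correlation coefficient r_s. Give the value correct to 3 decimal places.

Rank height: 6, 2, 4, 3, 5, 1
Rank sales: 2, 5, 3, 4, 6, 1
d = rank(height) − rank(sales): 4, -3, 1, -1, -1, 0; Σd² = 28
ρ = 1 − 6Σd² / [n(n²−1)] = 1 − 6×28 / (6×35) = 1 − 168/210 ≈ 0.200

0.200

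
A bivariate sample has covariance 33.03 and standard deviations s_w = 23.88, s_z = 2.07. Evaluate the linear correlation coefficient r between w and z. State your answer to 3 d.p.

0.668

r = Cov(w,z) / (s_w · s_z) = 33.03 / (23.88 × 2.07)
  = 33.03 / 49.4316 ≈ 0.668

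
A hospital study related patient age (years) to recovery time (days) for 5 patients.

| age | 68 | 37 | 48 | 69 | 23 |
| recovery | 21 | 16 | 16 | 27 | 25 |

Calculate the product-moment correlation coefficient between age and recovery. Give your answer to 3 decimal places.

n = 5, Σx = 245, Σy = 105, Σx² = 13587, Σy² = 2307, Σxy = 5226
nΣxy − ΣxΣy = 26130 − 25725 = 405
nΣx² − (Σx)² = 67935 − 60025 = 7910; nΣy² − (Σy)² = 11535 − 11025 = 510
r = 405 / √(7910 × 510) = 405 / 2008.5069 ≈ 0.202

0.202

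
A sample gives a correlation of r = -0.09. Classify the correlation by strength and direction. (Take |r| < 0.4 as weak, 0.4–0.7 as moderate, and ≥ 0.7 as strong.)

weak negative

r = -0.09 < 0 so the relationship is negative.
|r| = 0.09, which falls in the weak range.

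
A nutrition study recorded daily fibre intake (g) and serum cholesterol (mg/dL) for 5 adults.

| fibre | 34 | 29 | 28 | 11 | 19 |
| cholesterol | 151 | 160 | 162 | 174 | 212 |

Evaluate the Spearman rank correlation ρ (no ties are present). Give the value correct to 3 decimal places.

Rank fibre: 5, 4, 3, 1, 2
Rank cholesterol: 1, 2, 3, 4, 5
d = rank(fibre) − rank(cholesterol): 4, 2, 0, -3, -3; Σd² = 38
ρ = 1 − 6Σd² / [n(n²−1)] = 1 − 6×38 / (5×24) = 1 − 228/120 ≈ -0.900

-0.900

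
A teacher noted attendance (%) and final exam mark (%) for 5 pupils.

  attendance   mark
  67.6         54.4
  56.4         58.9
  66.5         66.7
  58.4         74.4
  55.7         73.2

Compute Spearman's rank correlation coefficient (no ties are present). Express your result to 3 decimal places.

Rank attendance: 5, 2, 4, 3, 1
Rank mark: 1, 2, 3, 5, 4
d = rank(attendance) − rank(mark): 4, 0, 1, -2, -3; Σd² = 30
ρ = 1 − 6Σd² / [n(n²−1)] = 1 − 6×30 / (5×24) = 1 − 180/120 ≈ -0.500

-0.500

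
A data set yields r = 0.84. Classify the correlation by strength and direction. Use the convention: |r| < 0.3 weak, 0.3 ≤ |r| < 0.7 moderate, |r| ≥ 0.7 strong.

strong positive

r = 0.84 > 0 so the relationship is positive.
|r| = 0.84, which falls in the strong range.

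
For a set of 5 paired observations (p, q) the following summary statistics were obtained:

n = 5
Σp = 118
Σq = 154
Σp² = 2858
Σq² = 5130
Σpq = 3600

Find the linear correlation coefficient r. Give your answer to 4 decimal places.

r = (nΣpq − ΣpΣq) / √[(nΣp² − (Σp)²)(nΣq² − (Σq)²)]
Numerator: 5×3600 − 118×154 = -172
Denominator: √[(14290 − 13924)(25650 − 23716)] = √[366 × 1934] = 841.3347
r = -172 / 841.3347 ≈ -0.2044

-0.2044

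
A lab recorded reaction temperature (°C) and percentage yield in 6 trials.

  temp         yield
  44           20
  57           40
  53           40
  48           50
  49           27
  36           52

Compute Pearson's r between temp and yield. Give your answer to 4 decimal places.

n = 6, Σx = 287, Σy = 229, Σx² = 13995, Σy² = 9533, Σxy = 10875
nΣxy − ΣxΣy = 65250 − 65723 = -473
nΣx² − (Σx)² = 83970 − 82369 = 1601; nΣy² − (Σy)² = 57198 − 52441 = 4757
r = -473 / √(1601 × 4757) = -473 / 2759.7023 ≈ -0.1714

-0.1714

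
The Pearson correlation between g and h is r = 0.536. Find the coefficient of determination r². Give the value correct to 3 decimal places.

0.287

r² = (0.536)² = 0.287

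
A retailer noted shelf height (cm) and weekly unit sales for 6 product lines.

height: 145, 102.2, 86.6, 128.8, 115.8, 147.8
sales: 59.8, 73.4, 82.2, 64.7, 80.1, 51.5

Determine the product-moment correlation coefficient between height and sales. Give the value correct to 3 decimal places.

n = 6, Σx = 726.2, Σy = 411.7, Σx² = 90813.32, Σy² = 28974.79, Σxy = 48511.64
nΣxy − ΣxΣy = 291069.84 − 298976.54 = -7906.7
nΣx² − (Σx)² = 544879.92 − 527366.44 = 17513.48; nΣy² − (Σy)² = 173848.74 − 169496.89 = 4351.85
r = -7906.7 / √(17513.48 × 4351.85) = -7906.7 / 8730.1797 ≈ -0.906

-0.906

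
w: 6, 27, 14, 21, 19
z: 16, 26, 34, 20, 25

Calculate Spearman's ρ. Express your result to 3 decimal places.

Rank w: 1, 5, 2, 4, 3
Rank z: 1, 4, 5, 2, 3
d = rank(w) − rank(z): 0, 1, -3, 2, 0; Σd² = 14
ρ = 1 − 6Σd² / [n(n²−1)] = 1 − 6×14 / (5×24) = 1 − 84/120 ≈ 0.300

0.300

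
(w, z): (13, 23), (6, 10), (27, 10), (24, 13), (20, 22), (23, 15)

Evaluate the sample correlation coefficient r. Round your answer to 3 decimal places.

n = 6, Σw = 113, Σz = 93, Σw² = 2439, Σz² = 1607, Σwz = 1726
nΣwz − ΣwΣz = 10356 − 10509 = -153
nΣw² − (Σw)² = 14634 − 12769 = 1865; nΣz² − (Σz)² = 9642 − 8649 = 993
r = -153 / √(1865 × 993) = -153 / 1360.8619 ≈ -0.112

-0.112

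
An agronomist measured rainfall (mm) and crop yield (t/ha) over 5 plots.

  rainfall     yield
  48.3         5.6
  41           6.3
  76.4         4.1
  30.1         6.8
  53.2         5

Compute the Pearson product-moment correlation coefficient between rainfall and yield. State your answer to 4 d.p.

n = 5, Σx = 249, Σy = 27.8, Σx² = 13587.1, Σy² = 159.1, Σxy = 1312.7
nΣxy − ΣxΣy = 6563.5 − 6922.2 = -358.7
nΣx² − (Σx)² = 67935.5 − 62001 = 5934.5; nΣy² − (Σy)² = 795.5 − 772.84 = 22.66
r = -358.7 / √(5934.5 × 22.66) = -358.7 / 366.7094 ≈ -0.9782

-0.9782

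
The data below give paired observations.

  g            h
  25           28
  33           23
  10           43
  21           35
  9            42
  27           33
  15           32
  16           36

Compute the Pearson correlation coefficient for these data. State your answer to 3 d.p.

-0.895

n = 8, Σg = 156, Σh = 272, Σg² = 3546, Σh² = 9560, Σgh = 4949
nΣgh − ΣgΣh = 39592 − 42432 = -2840
nΣg² − (Σg)² = 28368 − 24336 = 4032; nΣh² − (Σh)² = 76480 − 73984 = 2496
r = -2840 / √(4032 × 2496) = -2840 / 3172.3606 ≈ -0.895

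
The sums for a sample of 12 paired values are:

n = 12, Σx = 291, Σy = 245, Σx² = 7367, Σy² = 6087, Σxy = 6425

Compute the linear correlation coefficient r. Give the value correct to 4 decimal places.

0.8338

r = (nΣxy − ΣxΣy) / √[(nΣx² − (Σx)²)(nΣy² − (Σy)²)]
Numerator: 12×6425 − 291×245 = 5805
Denominator: √[(88404 − 84681)(73044 − 60025)] = √[3723 × 13019] = 6962.0210
r = 5805 / 6962.0210 ≈ 0.8338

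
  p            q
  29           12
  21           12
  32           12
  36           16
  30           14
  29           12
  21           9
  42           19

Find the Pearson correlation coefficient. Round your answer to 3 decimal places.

0.894

n = 8, Σp = 240, Σq = 106, Σp² = 7548, Σq² = 1470, Σpq = 3315
nΣpq − ΣpΣq = 26520 − 25440 = 1080
nΣp² − (Σp)² = 60384 − 57600 = 2784; nΣq² − (Σq)² = 11760 − 11236 = 524
r = 1080 / √(2784 × 524) = 1080 / 1207.8146 ≈ 0.894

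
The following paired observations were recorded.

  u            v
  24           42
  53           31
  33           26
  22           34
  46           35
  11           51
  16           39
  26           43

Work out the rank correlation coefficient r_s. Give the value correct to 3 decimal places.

Rank u: 4, 8, 6, 3, 7, 1, 2, 5
Rank v: 6, 2, 1, 3, 4, 8, 5, 7
d = rank(u) − rank(v): -2, 6, 5, 0, 3, -7, -3, -2; Σd² = 136
ρ = 1 − 6Σd² / [n(n²−1)] = 1 − 6×136 / (8×63) = 1 − 816/504 ≈ -0.619

-0.619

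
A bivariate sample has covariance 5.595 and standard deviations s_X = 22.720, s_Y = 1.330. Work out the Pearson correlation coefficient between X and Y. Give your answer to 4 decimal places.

r = Cov(X,Y) / (s_X · s_Y) = 5.595 / (22.720 × 1.330)
  = 5.595 / 30.2176 ≈ 0.1852

0.1852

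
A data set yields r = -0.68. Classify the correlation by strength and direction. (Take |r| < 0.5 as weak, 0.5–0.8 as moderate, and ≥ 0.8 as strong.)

r = -0.68 < 0 so the relationship is negative.
|r| = 0.68, which falls in the moderate range.

moderate negative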